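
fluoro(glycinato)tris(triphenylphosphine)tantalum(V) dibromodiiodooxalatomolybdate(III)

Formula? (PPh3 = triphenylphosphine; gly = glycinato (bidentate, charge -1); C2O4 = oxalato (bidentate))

Cation [Ta…]: ligand charges -2, Ta(V) ⇒ ion charge 3+.
Anion [Mo…]: ligand charges -6, Mo(III) ⇒ ion charge 3−.
One 3+ cation balances one 3− anion.

[TaF(gly)(PPh3)3][MoBr2(C2O4)I2]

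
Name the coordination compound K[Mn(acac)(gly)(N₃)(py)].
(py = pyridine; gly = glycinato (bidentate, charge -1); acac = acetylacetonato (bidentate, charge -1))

potassium (acetylacetonato)azido(glycinato)(pyridine)manganate(II)

The 1 potassium counter-ion carries a total charge of +1, so each complex ion is 1−.
Ligand charges: 1×pyridine (neutral), 1×glycinato (-1 each), 1×acetylacetonato (-1 each), 1×azido (-1 each); total -3. So Mn + (-3) = 1−, giving Mn = +2.
The complex ion is anionic, so manganese takes the -ate form manganate(II).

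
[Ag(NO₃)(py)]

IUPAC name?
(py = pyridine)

There is no counter-ion, so the complex is neutral overall.
Ligand charges: 1×nitrato (-1 each), 1×pyridine (neutral); total -1. So Ag + (-1) = 0, giving Ag = +1.
Ligands are named alphabetically: nitrato before pyridine.

nitrato(pyridine)silver(I)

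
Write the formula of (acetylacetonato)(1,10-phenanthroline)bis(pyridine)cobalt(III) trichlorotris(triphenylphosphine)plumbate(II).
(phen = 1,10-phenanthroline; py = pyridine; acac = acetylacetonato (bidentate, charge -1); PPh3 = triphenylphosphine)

[Co(acac)(phen)(py)2][PbCl3(PPh3)3]2

Cation [Co…]: ligand charges -1, Co(III) ⇒ ion charge 2+.
Anion [Pb…]: ligand charges -3, Pb(II) ⇒ ion charge 1−.
One 2+ cation requires 2 of the 1− anion.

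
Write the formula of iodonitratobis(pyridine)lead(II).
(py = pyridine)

[PbI(NO3)(py)2]

Ligands: 1 nitrato (NO3, -1), 1 iodo (I, -1), 2 pyridine (py, neutral). Ligand charge sum = -2.
With Pb in oxidation state +2, the complex ion is [Pb...].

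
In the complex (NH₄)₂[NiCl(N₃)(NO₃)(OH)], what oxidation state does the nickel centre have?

+2

2 ammonium outside the brackets (+1 each) → the complex ion is 2−.
Ligand charges: 1×Cl = -1; 1×OH = -1; 1×N3 = -1; 1×NO3 = -1; sum -4.
Ni + (-4) = 2− ⇒ Ni is +2.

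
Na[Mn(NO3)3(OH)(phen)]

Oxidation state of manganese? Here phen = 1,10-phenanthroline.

1 sodium outside the brackets (+1 each) → the complex ion is 1−.
Ligand charges: 1×OH = -1; 1×phen neutral; 3×NO3 = -3; sum -4.
Mn + (-4) = 1− ⇒ Mn is +3.

+3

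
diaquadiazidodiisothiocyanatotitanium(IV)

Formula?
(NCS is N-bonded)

Ligands: 2 azido (N3, -1), 2 isothiocyanato (NCS, -1), 2 aqua (H2O, neutral). Ligand charge sum = -4.
With Ti in oxidation state +4, the complex ion is [Ti...].

[Ti(H2O)2(N3)2(NCS)2]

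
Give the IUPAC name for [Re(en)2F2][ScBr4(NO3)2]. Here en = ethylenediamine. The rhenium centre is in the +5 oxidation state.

bis(ethylenediamine)difluororhenium(V) tetrabromodinitratoscandate(III)

Both ions are complex: the cation is named first with the plain metal name, the anion second with the -ate form; each ion's ligands are alphabetised independently.
Re is given as +5; the cation's ligand charges sum to -2, so the complex cation is 3+.
A 1:1 salt means the anion carries the equal and opposite charge, 3−.
Anion: ligand charges sum to -6; for the ion to be 3−, Sc = +3.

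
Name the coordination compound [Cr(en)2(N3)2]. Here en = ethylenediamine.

diazidobis(ethylenediamine)chromium(II)

There is no counter-ion, so the complex is neutral overall.
Ligand charges: 2×ethylenediamine (neutral), 2×azido (-1 each); total -2. So Cr + (-2) = 0, giving Cr = +2.
Ligands are named alphabetically: azido before ethylenediamine.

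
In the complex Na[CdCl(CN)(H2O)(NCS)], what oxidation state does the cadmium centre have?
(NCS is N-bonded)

+2

1 sodium outside the brackets (+1 each) → the complex ion is 1−.
Ligand charges: 1×CN = -1; 1×Cl = -1; 1×NCS = -1; 1×H2O neutral; sum -3.
Cd + (-3) = 1− ⇒ Cd is +2.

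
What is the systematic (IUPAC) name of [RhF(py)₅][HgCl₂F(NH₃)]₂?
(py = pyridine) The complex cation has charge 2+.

The complex cation is given as 2+; its ligand charges sum to -1, so Rh = +3.
With 2 anions per cation, each anion must be 2/2 = 1−.
Anion: ligand charges sum to -3; for the ion to be 1−, Hg = +2.

fluoropentakis(pyridine)rhodium(III) amminedichlorofluoromercurate(II)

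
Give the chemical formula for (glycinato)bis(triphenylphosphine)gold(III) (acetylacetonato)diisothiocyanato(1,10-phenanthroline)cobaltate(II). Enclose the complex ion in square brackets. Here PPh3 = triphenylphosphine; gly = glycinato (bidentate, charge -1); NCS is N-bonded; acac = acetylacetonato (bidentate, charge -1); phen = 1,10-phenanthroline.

[Au(gly)(PPh3)2][Co(acac)(NCS)2(phen)]2

Cation [Au…]: ligand charges -1, Au(III) ⇒ ion charge 2+.
Anion [Co…]: ligand charges -3, Co(II) ⇒ ion charge 1−.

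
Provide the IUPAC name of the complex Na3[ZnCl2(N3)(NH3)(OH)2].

The 3 sodium counter-ions carry a total charge of +3, so each complex ion is 3−.
Ligand charges: 2×hydroxo (-1 each), 1×azido (-1 each), 1×ammine (neutral), 2×chloro (-1 each); total -5. So Zn + (-5) = 3−, giving Zn = +2.
Ligands are named alphabetically: ammine before azido before chloro before hydroxo.
The complex ion is anionic, so zinc takes the -ate form zincate(II).

sodium ammineazidodichlorodihydroxozincate(II)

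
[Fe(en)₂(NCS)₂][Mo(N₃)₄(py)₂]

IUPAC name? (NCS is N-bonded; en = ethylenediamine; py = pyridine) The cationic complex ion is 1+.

bis(ethylenediamine)diisothiocyanatoiron(III) tetraazidobis(pyridine)molybdate(III)

Both ions are complex: the cation is named first with the plain metal name, the anion second with the -ate form; each ion's ligands are alphabetised independently.
The complex cation is given as 1+; its ligand charges sum to -2, so Fe = +3.
A 1:1 salt means the anion carries the equal and opposite charge, 1−.
Anion: ligand charges sum to -4; for the ion to be 1−, Mo = +3.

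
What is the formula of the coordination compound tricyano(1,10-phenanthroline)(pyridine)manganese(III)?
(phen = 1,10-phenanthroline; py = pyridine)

[Mn(CN)3(phen)(py)]

Ligands: 1 1,10-phenanthroline (phen, neutral), 1 pyridine (py, neutral), 3 cyano (CN, -1). Ligand charge sum = -3.
With Mn in oxidation state +3, the complex ion is [Mn...].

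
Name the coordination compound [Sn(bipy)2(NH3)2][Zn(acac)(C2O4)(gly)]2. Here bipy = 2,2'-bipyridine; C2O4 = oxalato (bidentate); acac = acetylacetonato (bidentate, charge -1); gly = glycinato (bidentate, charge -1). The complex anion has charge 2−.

diamminebis(2,2'-bipyridine)tin(IV) (acetylacetonato)(glycinato)oxalatozincate(II)

The complex anion is given as 2−; its ligand charges sum to -4, so Zn = +2.
With 2 anions per cation, the cation must be 2×2 = 4+.
Cation: ligand charges sum to 0; for the ion to be 4+, Sn = +4.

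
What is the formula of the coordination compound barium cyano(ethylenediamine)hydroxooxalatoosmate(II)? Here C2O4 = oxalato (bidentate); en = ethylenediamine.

Ba[Os(C2O4)(CN)(en)(OH)]

Ligands: 1 hydroxo (OH, -1), 1 cyano (CN, -1), 1 oxalato (C2O4, -2), 1 ethylenediamine (en, neutral). Ligand charge sum = -4.
With Os in oxidation state +2, the complex ion is [Os...]^2−.
Charge balance with barium (+2) requires 1 complex ion per 1 barium.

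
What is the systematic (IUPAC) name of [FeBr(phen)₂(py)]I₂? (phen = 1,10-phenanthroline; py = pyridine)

bromobis(1,10-phenanthroline)(pyridine)iron(III) iodide

The 2 iodide counter-ions carry a total charge of -2, so each complex ion is 2+.
Ligand charges: 1×bromo (-1 each), 2×1,10-phenanthroline (neutral), 1×pyridine (neutral); total -1. So Fe + (-1) = 2+, giving Fe = +3.
Ligands are named alphabetically: bromo before phenanthroline before pyridine.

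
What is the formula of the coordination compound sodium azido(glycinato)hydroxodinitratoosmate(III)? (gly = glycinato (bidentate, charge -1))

Na2[Os(gly)(N3)(NO3)2(OH)]

Ligands: 1 hydroxo (OH, -1), 1 glycinato (gly, -1), 2 nitrato (NO3, -1), 1 azido (N3, -1). Ligand charge sum = -5.
With Os in oxidation state +3, the complex ion is [Os...]^2−.
Charge balance with sodium (+1) requires 1 complex ion per 2 sodium.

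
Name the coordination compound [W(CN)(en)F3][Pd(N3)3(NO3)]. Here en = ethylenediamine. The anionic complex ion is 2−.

cyano(ethylenediamine)trifluorotungsten(VI) triazidonitratopalladate(II)

Both ions are complex: the cation is named first with the plain metal name, the anion second with the -ate form; each ion's ligands are alphabetised independently.
The complex anion is given as 2−; its ligand charges sum to -4, so Pd = +2.
A 1:1 salt means the cation carries the equal and opposite charge, 2+.
Cation: ligand charges sum to -4; for the ion to be 2+, W = +6.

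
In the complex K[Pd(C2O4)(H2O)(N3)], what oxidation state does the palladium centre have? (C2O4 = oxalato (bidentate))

+2

1 potassium outside the brackets (+1 each) → the complex ion is 1−.
Ligand charges: 1×H2O neutral; 1×N3 = -1; 1×C2O4 = -2; sum -3.
Pd + (-3) = 1− ⇒ Pd is +2.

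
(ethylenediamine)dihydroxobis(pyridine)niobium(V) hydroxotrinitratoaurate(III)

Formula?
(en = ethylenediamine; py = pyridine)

Cation [Nb…]: ligand charges -2, Nb(V) ⇒ ion charge 3+.
Anion [Au…]: ligand charges -4, Au(III) ⇒ ion charge 1−.
One 3+ cation requires 3 of the 1− anion.

[Nb(en)(OH)2(py)2][Au(NO3)3(OH)]3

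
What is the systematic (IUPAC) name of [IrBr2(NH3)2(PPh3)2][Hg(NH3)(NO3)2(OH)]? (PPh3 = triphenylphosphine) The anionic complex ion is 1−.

The complex anion is given as 1−; its ligand charges sum to -3, so Hg = +2.
A 1:1 salt means the cation carries the equal and opposite charge, 1+.
Cation: ligand charges sum to -2; for the ion to be 1+, Ir = +3.

diamminedibromobis(triphenylphosphine)iridium(III) amminehydroxodinitratomercurate(II)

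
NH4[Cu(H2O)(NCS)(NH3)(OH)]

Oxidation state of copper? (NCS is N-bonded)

1 ammonium outside the brackets (+1 each) → the complex ion is 1−.
Ligand charges: 1×H2O neutral; 1×NCS = -1; 1×NH3 neutral; 1×OH = -1; sum -2.
Cu + (-2) = 1− ⇒ Cu is +1.

+1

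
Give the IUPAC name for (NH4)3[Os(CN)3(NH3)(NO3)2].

ammonium amminetricyanodinitratoosmate(II)

The 3 ammonium counter-ions carry a total charge of +3, so each complex ion is 3−.
Ligand charges: 1×ammine (neutral), 2×nitrato (-1 each), 3×cyano (-1 each); total -5. So Os + (-5) = 3−, giving Os = +2.
Ligands are named alphabetically: ammine before cyano before nitrato.
The complex ion is anionic, so osmium takes the -ate form osmate(II).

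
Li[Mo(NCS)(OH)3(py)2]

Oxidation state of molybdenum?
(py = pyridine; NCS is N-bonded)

1 lithium outside the brackets (+1 each) → the complex ion is 1−.
Ligand charges: 2×py neutral; 3×OH = -3; 1×NCS = -1; sum -4.
Mo + (-4) = 1− ⇒ Mo is +3.

+3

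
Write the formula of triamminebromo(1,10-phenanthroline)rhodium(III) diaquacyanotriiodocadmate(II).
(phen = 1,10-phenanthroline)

Cation [Rh…]: ligand charges -1, Rh(III) ⇒ ion charge 2+.
Anion [Cd…]: ligand charges -4, Cd(II) ⇒ ion charge 2−.

[RhBr(NH3)3(phen)][Cd(CN)(H2O)2I3]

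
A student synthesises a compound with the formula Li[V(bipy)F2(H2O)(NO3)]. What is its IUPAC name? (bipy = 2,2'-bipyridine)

The 1 lithium counter-ion carries a total charge of +1, so each complex ion is 1−.
Ligand charges: 1×2,2'-bipyridine (neutral), 1×nitrato (-1 each), 2×fluoro (-1 each), 1×aqua (neutral); total -3. So V + (-3) = 1−, giving V = +2.
Ligands are named alphabetically: aqua before bipyridine before fluoro before nitrato.
The complex ion is anionic, so vanadium takes the -ate form vanadate(II).

lithium aqua(2,2'-bipyridine)difluoronitratovanadate(II)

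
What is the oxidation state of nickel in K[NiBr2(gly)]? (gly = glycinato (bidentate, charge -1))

1 potassium outside the brackets (+1 each) → the complex ion is 1−.
Ligand charges: 2×Br = -2; 1×gly = -1; sum -3.
Ni + (-3) = 1− ⇒ Ni is +2.

+2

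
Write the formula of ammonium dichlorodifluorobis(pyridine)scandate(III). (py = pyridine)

Ligands: 2 fluoro (F, -1), 2 pyridine (py, neutral), 2 chloro (Cl, -1). Ligand charge sum = -4.
With Sc in oxidation state +3, the complex ion is [Sc...]^1−.
Charge balance with ammonium (+1) requires 1 complex ion per 1 ammonium.

NH4[ScCl2F2(py)2]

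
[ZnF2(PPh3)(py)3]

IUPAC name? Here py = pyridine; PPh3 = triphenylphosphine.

There is no counter-ion, so the complex is neutral overall.
Ligand charges: 3×pyridine (neutral), 1×triphenylphosphine (neutral), 2×fluoro (-1 each); total -2. So Zn + (-2) = 0, giving Zn = +2.
Ligands are named alphabetically: fluoro before pyridine before triphenylphosphine.

difluorotris(pyridine)(triphenylphosphine)zinc(II)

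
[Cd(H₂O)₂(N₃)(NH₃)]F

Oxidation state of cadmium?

1 fluoride outside the brackets (-1 each) → the complex ion is 1+.
Ligand charges: 2×H2O neutral; 1×NH3 neutral; 1×N3 = -1; sum -1.
Cd + (-1) = 1+ ⇒ Cd is +2.

+2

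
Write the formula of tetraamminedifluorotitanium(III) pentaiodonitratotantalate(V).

[TiF2(NH3)4][TaI5(NO3)]

Cation [Ti…]: ligand charges -2, Ti(III) ⇒ ion charge 1+.
Anion [Ta…]: ligand charges -6, Ta(V) ⇒ ion charge 1−.
One 1+ cation balances one 1− anion.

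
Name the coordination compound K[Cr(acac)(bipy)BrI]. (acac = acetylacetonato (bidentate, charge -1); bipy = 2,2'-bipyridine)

potassium (acetylacetonato)(2,2'-bipyridine)bromoiodochromate(II)

The 1 potassium counter-ion carries a total charge of +1, so each complex ion is 1−.
Ligand charges: 1×iodo (-1 each), 1×acetylacetonato (-1 each), 1×bromo (-1 each), 1×2,2'-bipyridine (neutral); total -3. So Cr + (-3) = 1−, giving Cr = +2.
The complex ion is anionic, so chromium takes the -ate form chromate(II).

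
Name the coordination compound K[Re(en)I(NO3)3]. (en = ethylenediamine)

potassium (ethylenediamine)iodotrinitratorhenate(III)

The 1 potassium counter-ion carries a total charge of +1, so each complex ion is 1−.
Ligand charges: 1×iodo (-1 each), 1×ethylenediamine (neutral), 3×nitrato (-1 each); total -4. So Re + (-4) = 1−, giving Re = +3.
The complex ion is anionic, so rhenium takes the -ate form rhenate(III).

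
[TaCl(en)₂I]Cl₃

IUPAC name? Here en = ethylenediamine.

chlorobis(ethylenediamine)iodotantalum(V) chloride

The 3 chloride counter-ions carry a total charge of -3, so each complex ion is 3+.
Ligand charges: 1×iodo (-1 each), 2×ethylenediamine (neutral), 1×chloro (-1 each); total -2. So Ta + (-2) = 3+, giving Ta = +5.
Ligands are named alphabetically: chloro before ethylenediamine before iodo.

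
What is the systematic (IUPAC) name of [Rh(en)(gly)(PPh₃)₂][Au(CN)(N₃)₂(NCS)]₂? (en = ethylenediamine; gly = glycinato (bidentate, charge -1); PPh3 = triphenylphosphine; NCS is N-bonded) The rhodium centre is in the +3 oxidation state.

Both ions are complex: the cation is named first with the plain metal name, the anion second with the -ate form; each ion's ligands are alphabetised independently.
Rh is given as +3; the cation's ligand charges sum to -1, so the complex cation is 2+.
With 2 anions per cation, each anion must be 2/2 = 1−.
Anion: ligand charges sum to -4; for the ion to be 1−, Au = +3.

(ethylenediamine)(glycinato)bis(triphenylphosphine)rhodium(III) diazidocyanoisothiocyanatoaurate(III)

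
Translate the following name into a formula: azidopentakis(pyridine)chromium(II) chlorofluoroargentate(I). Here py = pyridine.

[Cr(N3)(py)5][AgClF]

Cation [Cr…]: ligand charges -1, Cr(II) ⇒ ion charge 1+.
Anion [Ag…]: ligand charges -2, Ag(I) ⇒ ion charge 1−.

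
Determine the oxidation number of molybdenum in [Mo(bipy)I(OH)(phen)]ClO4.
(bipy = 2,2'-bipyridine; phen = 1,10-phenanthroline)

1 perchlorate outside the brackets (-1 each) → the complex ion is 1+.
Ligand charges: 1×bipy neutral; 1×OH = -1; 1×I = -1; 1×phen neutral; sum -2.
Mo + (-2) = 1+ ⇒ Mo is +3.

+3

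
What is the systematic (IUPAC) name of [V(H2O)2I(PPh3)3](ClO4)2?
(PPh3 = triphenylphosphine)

diaquaiodotris(triphenylphosphine)vanadium(III) perchlorate

The 2 perchlorate counter-ions carry a total charge of -2, so each complex ion is 2+.
Ligand charges: 1×iodo (-1 each), 3×triphenylphosphine (neutral), 2×aqua (neutral); total -1. So V + (-1) = 2+, giving V = +3.
Ligands are named alphabetically: aqua before iodo before triphenylphosphine.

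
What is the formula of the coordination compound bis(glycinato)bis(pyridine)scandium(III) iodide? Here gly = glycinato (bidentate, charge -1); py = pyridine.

[Sc(gly)2(py)2]I

Ligands: 2 glycinato (gly, -1), 2 pyridine (py, neutral). Ligand charge sum = -2.
Charge balance with iodide (-1) requires 1 complex ion per 1 iodide.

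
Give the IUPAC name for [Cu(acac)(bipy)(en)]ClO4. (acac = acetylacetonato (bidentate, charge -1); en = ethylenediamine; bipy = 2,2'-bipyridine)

(acetylacetonato)(2,2'-bipyridine)(ethylenediamine)copper(II) perchlorate

The 1 perchlorate counter-ion carries a total charge of -1, so each complex ion is 1+.
Ligand charges: 1×acetylacetonato (-1 each), 1×ethylenediamine (neutral), 1×2,2'-bipyridine (neutral); total -1. So Cu + (-1) = 1+, giving Cu = +2.
Ligands are named alphabetically: acetylacetonato before bipyridine before ethylenediamine.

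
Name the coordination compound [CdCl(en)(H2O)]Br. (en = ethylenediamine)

aquachloro(ethylenediamine)cadmium(II) bromide

The 1 bromide counter-ion carries a total charge of -1, so each complex ion is 1+.
Ligand charges: 1×aqua (neutral), 1×ethylenediamine (neutral), 1×chloro (-1 each); total -1. So Cd + (-1) = 1+, giving Cd = +2.
Ligands are named alphabetically: aqua before chloro before ethylenediamine.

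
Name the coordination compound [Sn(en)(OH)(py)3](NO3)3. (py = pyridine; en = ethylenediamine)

(ethylenediamine)hydroxotris(pyridine)tin(IV) nitrate

The 3 nitrate counter-ions carry a total charge of -3, so each complex ion is 3+.
Ligand charges: 3×pyridine (neutral), 1×hydroxo (-1 each), 1×ethylenediamine (neutral); total -1. So Sn + (-1) = 3+, giving Sn = +4.
Ligands are named alphabetically: ethylenediamine before hydroxo before pyridine.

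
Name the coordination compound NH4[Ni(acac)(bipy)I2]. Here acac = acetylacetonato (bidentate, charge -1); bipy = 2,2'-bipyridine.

ammonium (acetylacetonato)(2,2'-bipyridine)diiodonickelate(II)

The 1 ammonium counter-ion carries a total charge of +1, so each complex ion is 1−.
Ligand charges: 1×acetylacetonato (-1 each), 2×iodo (-1 each), 1×2,2'-bipyridine (neutral); total -3. So Ni + (-3) = 1−, giving Ni = +2.
The complex ion is anionic, so nickel takes the -ate form nickelate(II).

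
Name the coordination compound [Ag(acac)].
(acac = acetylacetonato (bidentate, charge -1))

(acetylacetonato)silver(I)

There is no counter-ion, so the complex is neutral overall.
Ligand charges: 1×acetylacetonato (-1 each); total -1. So Ag + (-1) = 0, giving Ag = +1.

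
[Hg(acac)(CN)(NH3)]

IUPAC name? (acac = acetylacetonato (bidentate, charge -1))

There is no counter-ion, so the complex is neutral overall.
Ligand charges: 1×cyano (-1 each), 1×acetylacetonato (-1 each), 1×ammine (neutral); total -2. So Hg + (-2) = 0, giving Hg = +2.
Ligands are named alphabetically: acetylacetonato before ammine before cyano.

(acetylacetonato)amminecyanomercury(II)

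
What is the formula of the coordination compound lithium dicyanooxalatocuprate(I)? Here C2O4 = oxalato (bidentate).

Ligands: 2 cyano (CN, -1), 1 oxalato (C2O4, -2). Ligand charge sum = -4.
With Cu in oxidation state +1, the complex ion is [Cu...]^3−.
Charge balance with lithium (+1) requires 1 complex ion per 3 lithium.

Li3[Cu(C2O4)(CN)2]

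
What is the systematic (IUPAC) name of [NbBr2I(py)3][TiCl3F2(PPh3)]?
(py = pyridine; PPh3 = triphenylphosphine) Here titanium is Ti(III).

dibromoiodotris(pyridine)niobium(V) trichlorodifluoro(triphenylphosphine)titanate(III)

Both ions are complex: the cation is named first with the plain metal name, the anion second with the -ate form; each ion's ligands are alphabetised independently.
Ti is given as +3; the anion's ligand charges sum to -5, so the complex anion is 2−.
A 1:1 salt means the cation carries the equal and opposite charge, 2+.
Cation: ligand charges sum to -3; for the ion to be 2+, Nb = +5.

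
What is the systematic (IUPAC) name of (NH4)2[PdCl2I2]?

ammonium dichlorodiiodopalladate(II)

The 2 ammonium counter-ions carry a total charge of +2, so each complex ion is 2−.
Ligand charges: 2×chloro (-1 each), 2×iodo (-1 each); total -4. So Pd + (-4) = 2−, giving Pd = +2.
Ligands are named alphabetically: chloro before iodo.
The complex ion is anionic, so palladium takes the -ate form palladate(II).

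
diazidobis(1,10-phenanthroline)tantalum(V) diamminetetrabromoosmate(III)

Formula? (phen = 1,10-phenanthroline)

Cation [Ta…]: ligand charges -2, Ta(V) ⇒ ion charge 3+.
Anion [Os…]: ligand charges -4, Os(III) ⇒ ion charge 1−.
One 3+ cation requires 3 of the 1− anion.

[Ta(N3)2(phen)2][OsBr4(NH3)2]3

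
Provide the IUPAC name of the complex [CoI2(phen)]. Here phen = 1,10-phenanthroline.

diiodo(1,10-phenanthroline)cobalt(II)

There is no counter-ion, so the complex is neutral overall.
Ligand charges: 1×1,10-phenanthroline (neutral), 2×iodo (-1 each); total -2. So Co + (-2) = 0, giving Co = +2.
Ligands are named alphabetically: iodo before phenanthroline.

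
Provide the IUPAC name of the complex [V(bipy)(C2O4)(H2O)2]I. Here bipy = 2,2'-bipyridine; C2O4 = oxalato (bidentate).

diaqua(2,2'-bipyridine)oxalatovanadium(III) iodide

The 1 iodide counter-ion carries a total charge of -1, so each complex ion is 1+.
Ligand charges: 1×2,2'-bipyridine (neutral), 2×aqua (neutral), 1×oxalato (-2 each); total -2. So V + (-2) = 1+, giving V = +3.
Ligands are named alphabetically: aqua before bipyridine before oxalato.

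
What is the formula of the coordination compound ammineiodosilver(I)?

Ligands: 1 iodo (I, -1), 1 ammine (NH3, neutral). Ligand charge sum = -1.
With Ag in oxidation state +1, the complex ion is [Ag...].

[AgI(NH3)]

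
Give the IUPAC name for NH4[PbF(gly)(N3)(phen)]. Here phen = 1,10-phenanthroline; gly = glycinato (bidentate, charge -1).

The 1 ammonium counter-ion carries a total charge of +1, so each complex ion is 1−.
Ligand charges: 1×1,10-phenanthroline (neutral), 1×azido (-1 each), 1×fluoro (-1 each), 1×glycinato (-1 each); total -3. So Pb + (-3) = 1−, giving Pb = +2.
Ligands are named alphabetically: azido before fluoro before glycinato before phenanthroline.
The complex ion is anionic, so lead takes the -ate form plumbate(II).

ammonium azidofluoro(glycinato)(1,10-phenanthroline)plumbate(II)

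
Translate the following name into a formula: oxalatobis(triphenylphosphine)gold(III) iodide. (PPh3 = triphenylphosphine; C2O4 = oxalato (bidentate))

[Au(C2O4)(PPh3)2]I

Ligands: 2 triphenylphosphine (PPh3, neutral), 1 oxalato (C2O4, -2). Ligand charge sum = -2.
With Au in oxidation state +3, the complex ion is [Au...]^1+.
Charge balance with iodide (-1) requires 1 complex ion per 1 iodide.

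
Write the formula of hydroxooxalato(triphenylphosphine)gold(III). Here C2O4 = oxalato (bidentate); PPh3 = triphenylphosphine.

Ligands: 1 oxalato (C2O4, -2), 1 triphenylphosphine (PPh3, neutral), 1 hydroxo (OH, -1). Ligand charge sum = -3.
With Au in oxidation state +3, the complex ion is [Au...].

[Au(C2O4)(OH)(PPh3)]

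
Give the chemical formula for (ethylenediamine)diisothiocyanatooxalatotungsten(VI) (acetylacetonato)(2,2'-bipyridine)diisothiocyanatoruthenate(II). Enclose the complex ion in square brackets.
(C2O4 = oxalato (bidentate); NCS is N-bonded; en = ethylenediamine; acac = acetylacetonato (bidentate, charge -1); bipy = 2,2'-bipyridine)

Cation [W…]: ligand charges -4, W(VI) ⇒ ion charge 2+.
Anion [Ru…]: ligand charges -3, Ru(II) ⇒ ion charge 1−.
One 2+ cation requires 2 of the 1− anion.

[W(C2O4)(en)(NCS)2][Ru(acac)(bipy)(NCS)2]2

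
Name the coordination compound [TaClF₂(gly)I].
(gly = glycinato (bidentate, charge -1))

chlorodifluoro(glycinato)iodotantalum(V)

There is no counter-ion, so the complex is neutral overall.
Ligand charges: 2×fluoro (-1 each), 1×iodo (-1 each), 1×glycinato (-1 each), 1×chloro (-1 each); total -5. So Ta + (-5) = 0, giving Ta = +5.
Ligands are named alphabetically: chloro before fluoro before glycinato before iodo.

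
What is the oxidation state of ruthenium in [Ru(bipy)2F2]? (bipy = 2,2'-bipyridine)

+2

No counter-ion: the bracketed complex is neutral.
Ligand charges: 2×F = -2; 2×bipy neutral; sum -2.
Ru + (-2) = 0 ⇒ Ru is +2.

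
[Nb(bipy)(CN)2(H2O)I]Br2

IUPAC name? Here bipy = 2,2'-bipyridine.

aqua(2,2'-bipyridine)dicyanoiodoniobium(V) bromide

The 2 bromide counter-ions carry a total charge of -2, so each complex ion is 2+.
Ligand charges: 1×2,2'-bipyridine (neutral), 1×iodo (-1 each), 2×cyano (-1 each), 1×aqua (neutral); total -3. So Nb + (-3) = 2+, giving Nb = +5.
Ligands are named alphabetically: aqua before bipyridine before cyano before iodo.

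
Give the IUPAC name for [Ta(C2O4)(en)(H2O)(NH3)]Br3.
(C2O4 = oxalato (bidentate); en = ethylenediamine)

The 3 bromide counter-ions carry a total charge of -3, so each complex ion is 3+.
Ligand charges: 1×oxalato (-2 each), 1×ethylenediamine (neutral), 1×aqua (neutral), 1×ammine (neutral); total -2. So Ta + (-2) = 3+, giving Ta = +5.
Ligands are named alphabetically: ammine before aqua before ethylenediamine before oxalato.

ammineaqua(ethylenediamine)oxalatotantalum(V) bromide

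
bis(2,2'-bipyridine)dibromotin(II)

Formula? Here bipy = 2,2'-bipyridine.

[Sn(bipy)2Br2]

Ligands: 2 bromo (Br, -1), 2 2,2'-bipyridine (bipy, neutral). Ligand charge sum = -2.
With Sn in oxidation state +2, the complex ion is [Sn...].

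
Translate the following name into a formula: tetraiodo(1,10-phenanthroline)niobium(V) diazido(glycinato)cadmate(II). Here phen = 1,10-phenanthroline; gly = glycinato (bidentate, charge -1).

[NbI4(phen)][Cd(gly)(N3)2]

Cation [Nb…]: ligand charges -4, Nb(V) ⇒ ion charge 1+.
Anion [Cd…]: ligand charges -3, Cd(II) ⇒ ion charge 1−.
One 1+ cation balances one 1− anion.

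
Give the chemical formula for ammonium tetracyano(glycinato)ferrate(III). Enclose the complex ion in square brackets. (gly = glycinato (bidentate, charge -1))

(NH4)2[Fe(CN)4(gly)]

Ligands: 4 cyano (CN, -1), 1 glycinato (gly, -1). Ligand charge sum = -5.
With Fe in oxidation state +3, the complex ion is [Fe...]^2−.
Charge balance with ammonium (+1) requires 1 complex ion per 2 ammonium.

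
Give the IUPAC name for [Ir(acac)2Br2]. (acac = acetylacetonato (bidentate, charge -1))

bis(acetylacetonato)dibromoiridium(IV)

There is no counter-ion, so the complex is neutral overall.
Ligand charges: 2×acetylacetonato (-1 each), 2×bromo (-1 each); total -4. So Ir + (-4) = 0, giving Ir = +4.
Ligands are named alphabetically: acetylacetonato before bromo.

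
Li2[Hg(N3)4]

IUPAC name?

The 2 lithium counter-ions carry a total charge of +2, so each complex ion is 2−.
Ligand charges: 4×azido (-1 each); total -4. So Hg + (-4) = 2−, giving Hg = +2.
The complex ion is anionic, so mercury takes the -ate form mercurate(II).

lithium tetraazidomercurate(II)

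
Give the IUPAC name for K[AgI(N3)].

The 1 potassium counter-ion carries a total charge of +1, so each complex ion is 1−.
Ligand charges: 1×iodo (-1 each), 1×azido (-1 each); total -2. So Ag + (-2) = 1−, giving Ag = +1.
Ligands are named alphabetically: azido before iodo.
The complex ion is anionic, so silver takes the -ate form argentate(I).

potassium azidoiodoargentate(I)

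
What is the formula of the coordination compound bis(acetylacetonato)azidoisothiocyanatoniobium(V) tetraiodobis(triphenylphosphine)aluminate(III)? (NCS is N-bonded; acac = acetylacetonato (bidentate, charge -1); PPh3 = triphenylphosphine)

[Nb(acac)2(N3)(NCS)][AlI4(PPh3)2]

Cation [Nb…]: ligand charges -4, Nb(V) ⇒ ion charge 1+.
Anion [Al…]: ligand charges -4, Al(III) ⇒ ion charge 1−.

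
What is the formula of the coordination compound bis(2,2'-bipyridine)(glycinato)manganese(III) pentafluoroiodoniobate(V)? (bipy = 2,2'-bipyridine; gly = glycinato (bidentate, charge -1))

Cation [Mn…]: ligand charges -1, Mn(III) ⇒ ion charge 2+.
Anion [Nb…]: ligand charges -6, Nb(V) ⇒ ion charge 1−.
One 2+ cation requires 2 of the 1− anion.

[Mn(bipy)2(gly)][NbF5I]2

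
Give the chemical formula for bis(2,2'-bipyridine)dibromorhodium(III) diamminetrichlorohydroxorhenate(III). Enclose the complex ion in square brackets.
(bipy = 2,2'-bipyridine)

[Rh(bipy)2Br2][ReCl3(NH3)2(OH)]

Cation [Rh…]: ligand charges -2, Rh(III) ⇒ ion charge 1+.
Anion [Re…]: ligand charges -4, Re(III) ⇒ ion charge 1−.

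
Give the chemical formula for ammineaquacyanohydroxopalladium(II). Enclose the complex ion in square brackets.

Ligands: 1 hydroxo (OH, -1), 1 aqua (H2O, neutral), 1 cyano (CN, -1), 1 ammine (NH3, neutral). Ligand charge sum = -2.
With Pd in oxidation state +2, the complex ion is [Pd...].

[Pd(CN)(H2O)(NH3)(OH)]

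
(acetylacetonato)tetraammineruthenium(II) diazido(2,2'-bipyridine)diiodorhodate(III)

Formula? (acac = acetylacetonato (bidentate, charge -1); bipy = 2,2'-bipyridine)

Cation [Ru…]: ligand charges -1, Ru(II) ⇒ ion charge 1+.
Anion [Rh…]: ligand charges -4, Rh(III) ⇒ ion charge 1−.
One 1+ cation balances one 1− anion.

[Ru(acac)(NH3)4][Rh(bipy)I2(N3)2]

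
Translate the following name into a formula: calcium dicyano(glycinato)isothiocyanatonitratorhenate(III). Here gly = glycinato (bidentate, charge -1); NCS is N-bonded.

Ca[Re(CN)2(gly)(NCS)(NO3)]

Ligands: 1 glycinato (gly, -1), 2 cyano (CN, -1), 1 nitrato (NO3, -1), 1 isothiocyanato (NCS, -1). Ligand charge sum = -5.
Charge balance with calcium (+2) requires 1 complex ion per 1 calcium.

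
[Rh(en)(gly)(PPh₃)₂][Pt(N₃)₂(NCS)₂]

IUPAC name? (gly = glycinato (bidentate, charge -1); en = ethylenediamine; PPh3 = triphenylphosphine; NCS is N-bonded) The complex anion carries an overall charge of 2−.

(ethylenediamine)(glycinato)bis(triphenylphosphine)rhodium(III) diazidodiisothiocyanatoplatinate(II)

The complex anion is given as 2−; its ligand charges sum to -4, so Pt = +2.
A 1:1 salt means the cation carries the equal and opposite charge, 2+.
Cation: ligand charges sum to -1; for the ion to be 2+, Rh = +3.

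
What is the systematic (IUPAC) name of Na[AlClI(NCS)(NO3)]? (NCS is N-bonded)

sodium chloroiodoisothiocyanatonitratoaluminate(III)

The 1 sodium counter-ion carries a total charge of +1, so each complex ion is 1−.
Ligand charges: 1×nitrato (-1 each), 1×chloro (-1 each), 1×isothiocyanato (-1 each), 1×iodo (-1 each); total -4. So Al + (-4) = 1−, giving Al = +3.
The complex ion is anionic, so aluminium takes the -ate form aluminate(III).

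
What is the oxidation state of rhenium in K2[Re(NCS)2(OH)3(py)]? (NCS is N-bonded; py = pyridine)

2 potassium outside the brackets (+1 each) → the complex ion is 2−.
Ligand charges: 2×NCS = -2; 1×py neutral; 3×OH = -3; sum -5.
Re + (-5) = 2− ⇒ Re is +3.

+3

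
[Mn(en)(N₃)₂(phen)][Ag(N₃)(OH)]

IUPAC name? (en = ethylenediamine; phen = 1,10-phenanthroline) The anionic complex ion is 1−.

diazido(ethylenediamine)(1,10-phenanthroline)manganese(III) azidohydroxoargentate(I)

The complex anion is given as 1−; its ligand charges sum to -2, so Ag = +1.
A 1:1 salt means the cation carries the equal and opposite charge, 1+.
Cation: ligand charges sum to -2; for the ion to be 1+, Mn = +3.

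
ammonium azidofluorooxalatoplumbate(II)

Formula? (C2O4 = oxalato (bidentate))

Ligands: 1 azido (N3, -1), 1 oxalato (C2O4, -2), 1 fluoro (F, -1). Ligand charge sum = -4.
With Pb in oxidation state +2, the complex ion is [Pb...]^2−.
Charge balance with ammonium (+1) requires 1 complex ion per 2 ammonium.

(NH4)2[Pb(C2O4)F(N3)]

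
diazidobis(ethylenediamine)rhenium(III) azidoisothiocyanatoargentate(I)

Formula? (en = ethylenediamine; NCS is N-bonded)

Cation [Re…]: ligand charges -2, Re(III) ⇒ ion charge 1+.
Anion [Ag…]: ligand charges -2, Ag(I) ⇒ ion charge 1−.
One 1+ cation balances one 1− anion.

[Re(en)2(N3)2][Ag(N3)(NCS)]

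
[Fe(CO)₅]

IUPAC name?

pentacarbonyliron(0)

There is no counter-ion, so the complex is neutral overall.
Ligand charges: 5×carbonyl (neutral); total 0. So Fe + (0) = 0, giving Fe = 0.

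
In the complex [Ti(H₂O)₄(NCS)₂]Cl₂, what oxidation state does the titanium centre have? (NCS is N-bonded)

+4

2 chloride outside the brackets (-1 each) → the complex ion is 2+.
Ligand charges: 2×NCS = -2; 4×H2O neutral; sum -2.
Ti + (-2) = 2+ ⇒ Ti is +4.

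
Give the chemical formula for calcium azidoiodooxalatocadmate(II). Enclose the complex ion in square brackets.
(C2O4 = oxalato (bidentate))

Ca[Cd(C2O4)I(N3)]

Ligands: 1 oxalato (C2O4, -2), 1 iodo (I, -1), 1 azido (N3, -1). Ligand charge sum = -4.
Charge balance with calcium (+2) requires 1 complex ion per 1 calcium.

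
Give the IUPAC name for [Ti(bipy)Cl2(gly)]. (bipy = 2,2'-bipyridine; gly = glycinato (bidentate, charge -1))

There is no counter-ion, so the complex is neutral overall.
Ligand charges: 2×chloro (-1 each), 1×2,2'-bipyridine (neutral), 1×glycinato (-1 each); total -3. So Ti + (-3) = 0, giving Ti = +3.
Ligands are named alphabetically: bipyridine before chloro before glycinato.

(2,2'-bipyridine)dichloro(glycinato)titanium(III)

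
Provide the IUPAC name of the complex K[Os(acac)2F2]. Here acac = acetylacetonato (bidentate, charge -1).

The 1 potassium counter-ion carries a total charge of +1, so each complex ion is 1−.
Ligand charges: 2×fluoro (-1 each), 2×acetylacetonato (-1 each); total -4. So Os + (-4) = 1−, giving Os = +3.
Ligands are named alphabetically: acetylacetonato before fluoro.
The complex ion is anionic, so osmium takes the -ate form osmate(III).

potassium bis(acetylacetonato)difluoroosmate(III)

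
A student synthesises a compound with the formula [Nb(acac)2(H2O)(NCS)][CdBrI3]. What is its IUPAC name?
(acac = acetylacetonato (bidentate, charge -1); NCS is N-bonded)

Both ions are complex: the cation is named first with the plain metal name, the anion second with the -ate form; each ion's ligands are alphabetised independently.
Cadmium is always +2 in its complexes; the anion's ligand charges sum to -4, so the complex anion is 2−.
A 1:1 salt means the cation carries the equal and opposite charge, 2+.
Cation: ligand charges sum to -3; for the ion to be 2+, Nb = +5.

bis(acetylacetonato)aquaisothiocyanatoniobium(V) bromotriiodocadmate(II)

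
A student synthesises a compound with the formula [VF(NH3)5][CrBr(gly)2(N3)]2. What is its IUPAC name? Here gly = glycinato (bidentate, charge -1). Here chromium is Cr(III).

pentaamminefluorovanadium(III) azidobromobis(glycinato)chromate(III)

Both ions are complex: the cation is named first with the plain metal name, the anion second with the -ate form; each ion's ligands are alphabetised independently.
Cr is given as +3; the anion's ligand charges sum to -4, so the complex anion is 1−.
With 2 anions per cation, the cation must be 2×1 = 2+.
Cation: ligand charges sum to -1; for the ion to be 2+, V = +3.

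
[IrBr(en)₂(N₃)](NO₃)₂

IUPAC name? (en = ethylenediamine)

azidobromobis(ethylenediamine)iridium(IV) nitrate

The 2 nitrate counter-ions carry a total charge of -2, so each complex ion is 2+.
Ligand charges: 2×ethylenediamine (neutral), 1×bromo (-1 each), 1×azido (-1 each); total -2. So Ir + (-2) = 2+, giving Ir = +4.
Ligands are named alphabetically: azido before bromo before ethylenediamine.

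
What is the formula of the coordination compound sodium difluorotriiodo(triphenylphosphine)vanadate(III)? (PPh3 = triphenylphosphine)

Ligands: 1 triphenylphosphine (PPh3, neutral), 2 fluoro (F, -1), 3 iodo (I, -1). Ligand charge sum = -5.
Charge balance with sodium (+1) requires 1 complex ion per 2 sodium.

Na2[VF2I3(PPh3)]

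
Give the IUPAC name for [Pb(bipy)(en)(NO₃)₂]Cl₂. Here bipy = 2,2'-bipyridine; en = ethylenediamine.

(2,2'-bipyridine)(ethylenediamine)dinitratolead(IV) chloride

The 2 chloride counter-ions carry a total charge of -2, so each complex ion is 2+.
Ligand charges: 1×2,2'-bipyridine (neutral), 1×ethylenediamine (neutral), 2×nitrato (-1 each); total -2. So Pb + (-2) = 2+, giving Pb = +4.
Ligands are named alphabetically: bipyridine before ethylenediamine before nitrato.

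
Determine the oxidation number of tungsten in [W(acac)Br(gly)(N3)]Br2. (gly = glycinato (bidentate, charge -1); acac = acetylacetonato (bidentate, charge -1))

2 bromide outside the brackets (-1 each) → the complex ion is 2+.
Ligand charges: 1×gly = -1; 1×N3 = -1; 1×acac = -1; 1×Br = -1; sum -4.
W + (-4) = 2+ ⇒ W is +6.

+6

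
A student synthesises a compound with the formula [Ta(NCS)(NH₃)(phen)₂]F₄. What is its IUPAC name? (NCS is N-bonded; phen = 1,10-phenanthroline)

ammineisothiocyanatobis(1,10-phenanthroline)tantalum(V) fluoride

The 4 fluoride counter-ions carry a total charge of -4, so each complex ion is 4+.
Ligand charges: 1×isothiocyanato (-1 each), 1×ammine (neutral), 2×1,10-phenanthroline (neutral); total -1. So Ta + (-1) = 4+, giving Ta = +5.
Ligands are named alphabetically: ammine before isothiocyanato before phenanthroline.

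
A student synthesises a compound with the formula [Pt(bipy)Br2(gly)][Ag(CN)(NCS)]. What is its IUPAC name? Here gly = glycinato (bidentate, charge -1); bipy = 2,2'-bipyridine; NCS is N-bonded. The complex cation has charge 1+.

(2,2'-bipyridine)dibromo(glycinato)platinum(IV) cyanoisothiocyanatoargentate(I)

The complex cation is given as 1+; its ligand charges sum to -3, so Pt = +4.
A 1:1 salt means the anion carries the equal and opposite charge, 1−.
Anion: ligand charges sum to -2; for the ion to be 1−, Ag = +1.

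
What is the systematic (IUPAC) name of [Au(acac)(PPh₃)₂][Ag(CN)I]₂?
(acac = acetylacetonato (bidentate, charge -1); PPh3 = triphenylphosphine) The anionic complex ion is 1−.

Both ions are complex: the cation is named first with the plain metal name, the anion second with the -ate form; each ion's ligands are alphabetised independently.
The complex anion is given as 1−; its ligand charges sum to -2, so Ag = +1.
With 2 anions per cation, the cation must be 2×1 = 2+.
Cation: ligand charges sum to -1; for the ion to be 2+, Au = +3.

(acetylacetonato)bis(triphenylphosphine)gold(III) cyanoiodoargentate(I)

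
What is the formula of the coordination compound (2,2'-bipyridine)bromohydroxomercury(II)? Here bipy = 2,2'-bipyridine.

Ligands: 1 hydroxo (OH, -1), 1 2,2'-bipyridine (bipy, neutral), 1 bromo (Br, -1). Ligand charge sum = -2.
With Hg in oxidation state +2, the complex ion is [Hg...].

[Hg(bipy)Br(OH)]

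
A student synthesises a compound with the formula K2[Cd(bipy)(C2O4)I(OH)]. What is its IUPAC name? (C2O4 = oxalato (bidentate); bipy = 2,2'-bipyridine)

potassium (2,2'-bipyridine)hydroxoiodooxalatocadmate(II)

The 2 potassium counter-ions carry a total charge of +2, so each complex ion is 2−.
Ligand charges: 1×oxalato (-2 each), 1×hydroxo (-1 each), 1×2,2'-bipyridine (neutral), 1×iodo (-1 each); total -4. So Cd + (-4) = 2−, giving Cd = +2.
Ligands are named alphabetically: bipyridine before hydroxo before iodo before oxalato.
The complex ion is anionic, so cadmium takes the -ate form cadmate(II).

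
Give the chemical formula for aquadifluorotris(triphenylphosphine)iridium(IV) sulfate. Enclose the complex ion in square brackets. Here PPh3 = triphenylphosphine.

[IrF2(H2O)(PPh3)3]SO4

Ligands: 2 fluoro (F, -1), 1 aqua (H2O, neutral), 3 triphenylphosphine (PPh3, neutral). Ligand charge sum = -2.
With Ir in oxidation state +4, the complex ion is [Ir...]^2+.
Charge balance with sulfate (-2) requires 1 complex ion per 1 sulfate.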